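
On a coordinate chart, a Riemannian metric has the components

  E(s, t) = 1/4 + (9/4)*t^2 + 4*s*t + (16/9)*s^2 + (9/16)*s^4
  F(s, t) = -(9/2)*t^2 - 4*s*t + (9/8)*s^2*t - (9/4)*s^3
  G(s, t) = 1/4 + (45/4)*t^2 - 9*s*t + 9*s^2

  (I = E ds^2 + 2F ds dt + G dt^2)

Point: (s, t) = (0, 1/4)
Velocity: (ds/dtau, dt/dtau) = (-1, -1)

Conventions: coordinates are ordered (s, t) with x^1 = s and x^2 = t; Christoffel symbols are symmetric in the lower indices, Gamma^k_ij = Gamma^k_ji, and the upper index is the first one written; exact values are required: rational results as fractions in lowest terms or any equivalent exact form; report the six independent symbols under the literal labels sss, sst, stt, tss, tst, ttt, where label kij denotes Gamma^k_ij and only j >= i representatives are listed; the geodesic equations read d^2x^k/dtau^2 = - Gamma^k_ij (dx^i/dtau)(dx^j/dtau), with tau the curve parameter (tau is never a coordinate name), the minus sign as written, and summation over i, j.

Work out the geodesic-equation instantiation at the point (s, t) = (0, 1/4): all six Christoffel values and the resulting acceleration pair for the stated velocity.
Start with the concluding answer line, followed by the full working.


Answer: Gamma_sss = 152/1201, Gamma_sst = 900/1201, Gamma_stt = -1152/1201, Gamma_tss = -1924/1201, Gamma_tst = -1152/1201, Gamma_ttt = 3204/1201; accelerations (d^2s/dtau^2, d^2t/dtau^2) = (-800/1201, 1024/1201)

E = 25/64, F = -9/32, G = 61/64 at the point
E_s = 1, E_t = 9/8, F_s = -1, F_t = -9/4, G_s = -9/4, G_t = 45/8
EG - F^2 = 1201/4096;  g^inv = (4096/1201) * [[61/64, 9/32], [9/32, 25/64]]
first-kind symbols [ij,l] = (1/2)(d_i g_jl + d_j g_il - d_l g_ij): [ss,s] = E_s/2 = 1/2, [ss,t] = F_s - E_t/2 = -25/16, [st,s] = E_t/2 = 9/16, [st,t] = G_s/2 = -9/8, [tt,s] = F_t - G_s/2 = -9/8, [tt,t] = G_t/2 = 45/16
Gamma^s_ij = (G*[ij,s] - F*[ij,t])/(EG - F^2), Gamma^t_ij = (E*[ij,t] - F*[ij,s])/(EG - F^2)
Gamma_sss = 152/1201, Gamma_sst = 900/1201, Gamma_stt = -1152/1201, Gamma_tss = -1924/1201, Gamma_tst = -1152/1201, Gamma_ttt = 3204/1201
d^2s/dtau^2 = -(Gamma_sss*(-1)^2 + 2*Gamma_sst*(-1)*(-1) + Gamma_stt*(-1)^2) = -800/1201
d^2t/dtau^2 = -(Gamma_tss*(-1)^2 + 2*Gamma_tst*(-1)*(-1) + Gamma_ttt*(-1)^2) = 1024/1201


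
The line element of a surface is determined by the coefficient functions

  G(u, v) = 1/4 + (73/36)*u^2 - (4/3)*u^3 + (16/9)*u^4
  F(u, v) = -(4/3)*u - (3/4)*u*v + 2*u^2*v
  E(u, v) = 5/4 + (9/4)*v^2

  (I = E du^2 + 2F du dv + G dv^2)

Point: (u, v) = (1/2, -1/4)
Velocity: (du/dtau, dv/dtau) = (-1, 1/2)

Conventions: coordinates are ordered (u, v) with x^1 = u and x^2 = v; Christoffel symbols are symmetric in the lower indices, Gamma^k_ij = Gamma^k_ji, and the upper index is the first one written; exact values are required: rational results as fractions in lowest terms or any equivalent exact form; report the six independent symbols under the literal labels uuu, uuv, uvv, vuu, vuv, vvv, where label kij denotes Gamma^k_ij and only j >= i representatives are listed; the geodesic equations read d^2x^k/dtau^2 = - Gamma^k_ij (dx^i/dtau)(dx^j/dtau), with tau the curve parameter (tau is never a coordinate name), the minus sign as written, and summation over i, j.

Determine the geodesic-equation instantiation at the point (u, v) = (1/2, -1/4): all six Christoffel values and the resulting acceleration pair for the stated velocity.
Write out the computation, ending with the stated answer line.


E = 89/64, F = -67/96, G = 101/144 at the point
E_u = 0, E_v = -9/8, F_u = -79/48, F_v = 1/8, G_u = 23/12, G_v = 0
EG - F^2 = 125/256;  g^inv = (256/125) * [[101/144, 67/96], [67/96, 89/64]]
first-kind symbols [ij,l] = (1/2)(d_i g_jl + d_j g_il - d_l g_ij): [uu,u] = E_u/2 = 0, [uu,v] = F_u - E_v/2 = -13/12, [uv,u] = E_v/2 = -9/16, [uv,v] = G_u/2 = 23/24, [vv,u] = F_v - G_u/2 = -5/6, [vv,v] = G_v/2 = 0
Gamma^u_ij = (G*[ij,u] - F*[ij,v])/(EG - F^2), Gamma^v_ij = (E*[ij,v] - F*[ij,u])/(EG - F^2)
Gamma_uuu = -1742/1125, Gamma_uuv = 632/1125, Gamma_uvv = -808/675, Gamma_vuu = -1157/375, Gamma_vuv = 722/375, Gamma_vvv = -268/225
d^2u/dtau^2 = -(Gamma_uuu*(-1)^2 + 2*Gamma_uuv*(-1)*(1/2) + Gamma_uvv*(1/2)^2) = 8132/3375
d^2v/dtau^2 = -(Gamma_vuu*(-1)^2 + 2*Gamma_vuv*(-1)*(1/2) + Gamma_vvv*(1/2)^2) = 5972/1125

Answer: Gamma_uuu = -1742/1125, Gamma_uuv = 632/1125, Gamma_uvv = -808/675, Gamma_vuu = -1157/375, Gamma_vuv = 722/375, Gamma_vvv = -268/225; accelerations (d^2u/dtau^2, d^2v/dtau^2) = (8132/3375, 5972/1125)


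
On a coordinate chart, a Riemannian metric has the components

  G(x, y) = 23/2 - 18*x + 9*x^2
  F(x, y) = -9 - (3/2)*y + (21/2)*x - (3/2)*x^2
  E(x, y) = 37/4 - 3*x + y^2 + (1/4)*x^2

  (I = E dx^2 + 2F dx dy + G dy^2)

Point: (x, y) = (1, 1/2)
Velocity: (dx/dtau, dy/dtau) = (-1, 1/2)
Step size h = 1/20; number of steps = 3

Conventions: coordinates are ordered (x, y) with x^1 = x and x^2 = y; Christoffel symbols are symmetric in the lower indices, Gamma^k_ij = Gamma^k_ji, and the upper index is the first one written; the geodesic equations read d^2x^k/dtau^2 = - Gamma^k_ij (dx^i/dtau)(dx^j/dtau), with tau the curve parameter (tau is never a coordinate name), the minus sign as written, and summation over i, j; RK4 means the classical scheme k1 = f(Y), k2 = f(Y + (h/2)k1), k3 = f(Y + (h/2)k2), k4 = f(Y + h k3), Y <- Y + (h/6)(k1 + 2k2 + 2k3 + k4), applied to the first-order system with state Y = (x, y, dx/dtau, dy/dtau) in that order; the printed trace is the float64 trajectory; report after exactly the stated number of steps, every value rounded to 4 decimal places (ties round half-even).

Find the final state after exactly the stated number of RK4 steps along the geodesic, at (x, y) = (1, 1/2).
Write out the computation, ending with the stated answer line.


f(Y) = (dx/dtau, dy/dtau, -Gamma^x_ij Y'^i Y'^j, -Gamma^y_ij Y'^i Y'^j) with the Gammas evaluated at the stage position; h = 0.050000; intermediate values shown to 6 dp
step 0: x = 1.0000, y = 0.5000, dx/dtau = -1.0000, dy/dtau = 0.5000
step 1:
  k1: at (x, y) = (1.000000, 0.500000), (dx/dtau, dy/dtau) = (-1.000000, 0.500000); Gamma_xxx = 0.130268, Gamma_xxy = 0.076628, Gamma_xyy = -0.229885, Gamma_yxx = 2.839080, Gamma_yxy = 0.022989, Gamma_yyy = -0.068966; k1 = (-1.000000, 0.500000, 0.003831, -2.798851)
  k2: at (x, y) = (0.975000, 0.512500), (dx/dtau, dy/dtau) = (-0.999904, 0.430029); Gamma_xxx = 0.223191, Gamma_xxy = 0.066032, Gamma_xyy = -0.197379, Gamma_yxx = 2.903920, Gamma_yxy = -0.064573, Gamma_yyy = -0.075402; k2 = (-0.999904, 0.430029, -0.129861, -2.944951)
  k3: at (x, y) = (0.975002, 0.510751), (dx/dtau, dy/dtau) = (-1.003247, 0.426376); Gamma_xxx = 0.222133, Gamma_xxy = 0.065797, Gamma_xyy = -0.197376, Gamma_yxx = 2.903979, Gamma_yxy = -0.064723, Gamma_yyy = -0.075192; k3 = (-1.003247, 0.426376, -0.131405, -2.964567)
  k4: at (x, y) = (0.949838, 0.521319), (dx/dtau, dy/dtau) = (-1.006570, 0.351772); Gamma_xxx = 0.317680, Gamma_xxy = 0.049252, Gamma_xyy = -0.164798, Gamma_yxx = 2.972395, Gamma_yxy = -0.156277, Gamma_yyy = -0.075908; k4 = (-1.006570, 0.351772, -0.266597, -3.112859)
  Y <- Y + (h/6)(k1 + 2k2 + 2k3 + k4): x = 0.9499, y = 0.5214, dx/dtau = -1.0065, dy/dtau = 0.3522
step 2:
  k1: at (x, y) = (0.949893, 0.521372), (dx/dtau, dy/dtau) = (-1.006544, 0.352244); Gamma_xxx = 0.317513, Gamma_xxy = 0.049303, Gamma_xyy = -0.164870, Gamma_yxx = 2.972248, Gamma_yxy = -0.156067, Gamma_yyy = -0.075921; k1 = (-1.006544, 0.352244, -0.266265, -3.112524)
  k2: at (x, y) = (0.924729, 0.530178), (dx/dtau, dy/dtau) = (-1.013201, 0.274431); Gamma_xxx = 0.415403, Gamma_xxy = 0.026747, Gamma_xyy = -0.131889, Gamma_yxx = 3.043534, Gamma_yxy = -0.251212, Gamma_yyy = -0.070743; k2 = (-1.013201, 0.274431, -0.401635, -3.258791)
  k3: at (x, y) = (0.924563, 0.528232), (dx/dtau, dy/dtau) = (-1.016585, 0.270774); Gamma_xxx = 0.414801, Gamma_xxy = 0.026380, Gamma_xyy = -0.131645, Gamma_yxx = 3.043635, Gamma_yxy = -0.251991, Gamma_yyy = -0.070521; k3 = (-1.016585, 0.270774, -0.404499, -3.278987)
  k4: at (x, y) = (0.899063, 0.534910), (dx/dtau, dy/dtau) = (-1.026769, 0.188294); Gamma_xxx = 0.516187, Gamma_xxy = -0.002800, Gamma_xyy = -0.097230, Gamma_yxx = 3.117932, Gamma_yxy = -0.352217, Gamma_yyy = -0.059075; k4 = (-1.026769, 0.188294, -0.541829, -3.421192)
  Y <- Y + (h/6)(k1 + 2k2 + 2k3 + k4): x = 0.8991, y = 0.5350, dx/dtau = -1.0267, dy/dtau = 0.1888
step 3:
  k1: at (x, y) = (0.899119, 0.534963), (dx/dtau, dy/dtau) = (-1.026714, 0.188833); Gamma_xxx = 0.516008, Gamma_xxy = -0.002725, Gamma_xyy = -0.097306, Gamma_yxx = 3.117789, Gamma_yxy = -0.351993, Gamma_yyy = -0.059111; k1 = (-1.026714, 0.188833, -0.541532, -3.420970)
  k2: at (x, y) = (0.873451, 0.539684), (dx/dtau, dy/dtau) = (-1.040252, 0.103309); Gamma_xxx = 0.620489, Gamma_xxy = -0.038612, Gamma_xyy = -0.061095, Gamma_yxx = 3.194276, Gamma_yxy = -0.456775, Gamma_yyy = -0.041190; k2 = (-1.040252, 0.103309, -0.679093, -3.554342)
  k3: at (x, y) = (0.873112, 0.537545), (dx/dtau, dy/dtau) = (-1.043691, 0.099975); Gamma_xxx = 0.620374, Gamma_xxy = -0.039246, Gamma_xyy = -0.060583, Gamma_yxx = 3.194332, Gamma_yxy = -0.458213, Gamma_yyy = -0.040821; k3 = (-1.043691, 0.099975, -0.683352, -3.574772)
  k4: at (x, y) = (0.846934, 0.539961), (dx/dtau, dy/dtau) = (-1.060881, 0.010095); Gamma_xxx = 0.729082, Gamma_xxy = -0.082746, Gamma_xyy = -0.021420, Gamma_yxx = 3.272890, Gamma_yxy = -0.569012, Gamma_yyy = -0.015748; k4 = (-1.060881, 0.010095, -0.822329, -3.695723)
  Y <- Y + (h/6)(k1 + 2k2 + 2k3 + k4): x = 0.8470, y = 0.5400, dx/dtau = -1.0608, dy/dtau = 0.0107

Answer: x = 0.8470, y = 0.5400, dx/dtau = -1.0608, dy/dtau = 0.0107


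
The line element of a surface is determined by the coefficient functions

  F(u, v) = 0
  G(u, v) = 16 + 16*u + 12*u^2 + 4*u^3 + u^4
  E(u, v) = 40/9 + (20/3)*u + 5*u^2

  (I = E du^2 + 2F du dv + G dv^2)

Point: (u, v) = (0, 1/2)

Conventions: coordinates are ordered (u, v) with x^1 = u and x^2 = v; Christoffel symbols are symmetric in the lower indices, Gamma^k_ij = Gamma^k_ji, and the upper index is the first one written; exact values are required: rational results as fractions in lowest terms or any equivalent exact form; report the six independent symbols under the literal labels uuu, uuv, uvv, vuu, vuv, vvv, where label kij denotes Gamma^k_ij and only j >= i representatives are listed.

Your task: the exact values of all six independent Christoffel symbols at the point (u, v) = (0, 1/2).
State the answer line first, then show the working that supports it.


Answer: Gamma_uuu = 3/4, Gamma_uuv = 0, Gamma_uvv = -9/5, Gamma_vuu = 0, Gamma_vuv = 1/2, Gamma_vvv = 0

E = 40/9, F = 0, G = 16 at the point
E_u = 20/3, E_v = 0, F_u = 0, F_v = 0, G_u = 16, G_v = 0
EG - F^2 = 640/9;  g^inv = (9/640) * [[16, 0], [0, 40/9]]
first-kind symbols [ij,l] = (1/2)(d_i g_jl + d_j g_il - d_l g_ij): [uu,u] = E_u/2 = 10/3, [uu,v] = F_u - E_v/2 = 0, [uv,u] = E_v/2 = 0, [uv,v] = G_u/2 = 8, [vv,u] = F_v - G_u/2 = -8, [vv,v] = G_v/2 = 0
Gamma^u_ij = (G*[ij,u] - F*[ij,v])/(EG - F^2), Gamma^v_ij = (E*[ij,v] - F*[ij,u])/(EG - F^2)


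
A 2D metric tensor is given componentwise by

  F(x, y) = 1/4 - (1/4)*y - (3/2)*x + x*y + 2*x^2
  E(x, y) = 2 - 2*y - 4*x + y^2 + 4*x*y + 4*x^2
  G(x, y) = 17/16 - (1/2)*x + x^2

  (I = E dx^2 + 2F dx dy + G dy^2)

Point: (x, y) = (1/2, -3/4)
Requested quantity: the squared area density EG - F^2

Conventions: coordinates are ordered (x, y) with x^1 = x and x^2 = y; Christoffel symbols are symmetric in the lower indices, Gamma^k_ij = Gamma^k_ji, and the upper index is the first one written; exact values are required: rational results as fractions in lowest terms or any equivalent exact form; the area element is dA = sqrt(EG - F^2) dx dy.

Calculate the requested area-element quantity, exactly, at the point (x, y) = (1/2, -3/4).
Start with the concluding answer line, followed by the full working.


Answer: EG - F^2 = 13/8

E = 25/16, F = -3/16, G = 17/16; EG - F^2 = 13/8


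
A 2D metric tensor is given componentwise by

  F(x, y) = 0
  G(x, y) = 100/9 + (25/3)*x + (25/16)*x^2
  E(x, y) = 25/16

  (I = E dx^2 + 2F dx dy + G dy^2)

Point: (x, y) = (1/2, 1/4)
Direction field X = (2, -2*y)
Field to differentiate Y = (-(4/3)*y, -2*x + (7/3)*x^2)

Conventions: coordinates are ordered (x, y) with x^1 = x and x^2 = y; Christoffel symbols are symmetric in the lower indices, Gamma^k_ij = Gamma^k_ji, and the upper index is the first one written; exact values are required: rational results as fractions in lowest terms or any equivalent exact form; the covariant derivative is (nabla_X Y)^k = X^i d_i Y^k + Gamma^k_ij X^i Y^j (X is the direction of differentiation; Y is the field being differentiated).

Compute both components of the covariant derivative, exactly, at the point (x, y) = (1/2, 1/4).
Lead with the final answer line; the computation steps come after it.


Answer: (nabla_X Y)^x = 1/144, (nabla_X Y)^y = 26/57

E = 25/16, F = 0, G = 9025/576 at the point
E_x = 0, E_y = 0, F_x = 0, F_y = 0, G_x = 475/48, G_y = 0
EG - F^2 = 225625/9216;  g^inv = (9216/225625) * [[9025/576, 0], [0, 25/16]]
first-kind symbols [ij,l] = (1/2)(d_i g_jl + d_j g_il - d_l g_ij): [xx,x] = E_x/2 = 0, [xx,y] = F_x - E_y/2 = 0, [xy,x] = E_y/2 = 0, [xy,y] = G_x/2 = 475/96, [yy,x] = F_y - G_x/2 = -475/96, [yy,y] = G_y/2 = 0
Gamma^x_ij = (G*[ij,x] - F*[ij,y])/(EG - F^2), Gamma^y_ij = (E*[ij,y] - F*[ij,x])/(EG - F^2)
Gamma_xxx = 0, Gamma_xxy = 0, Gamma_xyy = -19/6, Gamma_yxx = 0, Gamma_yxy = 6/19, Gamma_yyy = 0
X = (2, -1/2), Y = (-1/3, -5/12) at the point


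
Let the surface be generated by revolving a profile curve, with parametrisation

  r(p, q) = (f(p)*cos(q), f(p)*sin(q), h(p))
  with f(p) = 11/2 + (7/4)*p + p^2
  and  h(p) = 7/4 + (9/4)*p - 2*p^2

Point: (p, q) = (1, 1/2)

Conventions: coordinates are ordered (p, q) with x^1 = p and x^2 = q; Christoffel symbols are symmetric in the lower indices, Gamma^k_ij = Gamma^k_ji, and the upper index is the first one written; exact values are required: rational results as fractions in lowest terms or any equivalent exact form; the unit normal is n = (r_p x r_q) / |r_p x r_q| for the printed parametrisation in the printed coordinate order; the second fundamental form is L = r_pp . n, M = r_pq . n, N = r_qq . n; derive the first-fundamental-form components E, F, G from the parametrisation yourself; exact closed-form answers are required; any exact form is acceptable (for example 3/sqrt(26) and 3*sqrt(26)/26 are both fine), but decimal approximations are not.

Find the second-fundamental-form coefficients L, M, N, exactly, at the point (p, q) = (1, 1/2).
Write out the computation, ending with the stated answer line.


f = 33/4, f' = 15/4, f'' = 2, h' = -7/4, h'' = -4
E = 137/8, F = 0, G = 1089/16; answer radicand W^2 = 137/8
unnormalised second-form numerators: l = -23/2, m = 0, n = -231/16; L = l/sqrt(137/8), and similarly M = m/sqrt(W^2), N = n/sqrt(W^2)

Answer: L = -23*sqrt(274)/137, M = 0, N = -231*sqrt(274)/1096


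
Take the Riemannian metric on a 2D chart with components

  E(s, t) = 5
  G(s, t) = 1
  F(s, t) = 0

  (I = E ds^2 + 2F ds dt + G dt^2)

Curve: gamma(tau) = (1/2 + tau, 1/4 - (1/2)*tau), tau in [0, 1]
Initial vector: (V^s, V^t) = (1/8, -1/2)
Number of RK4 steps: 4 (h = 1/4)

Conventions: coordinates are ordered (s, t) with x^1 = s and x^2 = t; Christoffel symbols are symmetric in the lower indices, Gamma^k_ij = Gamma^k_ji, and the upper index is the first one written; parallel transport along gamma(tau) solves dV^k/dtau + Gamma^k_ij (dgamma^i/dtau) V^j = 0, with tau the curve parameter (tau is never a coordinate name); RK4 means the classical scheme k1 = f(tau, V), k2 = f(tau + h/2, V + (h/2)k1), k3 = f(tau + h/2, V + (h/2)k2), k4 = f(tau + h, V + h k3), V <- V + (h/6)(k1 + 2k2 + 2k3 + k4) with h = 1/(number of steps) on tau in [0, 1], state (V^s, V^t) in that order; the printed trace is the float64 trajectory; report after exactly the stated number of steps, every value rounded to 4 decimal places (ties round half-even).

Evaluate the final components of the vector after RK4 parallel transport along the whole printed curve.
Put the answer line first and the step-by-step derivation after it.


Answer: V^s = 0.1250, V^t = -0.5000

gamma'(tau) = (1, -1/2); f(tau, V)^k = -Gamma^k_ij(gamma(tau)) gamma'^i(tau) V^j; h = 1/4; intermediate values shown to 6 dp
curve data and Christoffel symbols at the stage parameters:
  tau = 0.000000: gamma = (0.500000, 0.250000), gamma' = (1.000000, -0.500000); Gamma_sss = 0.000000, Gamma_sst = 0.000000, Gamma_stt = 0.000000, Gamma_tss = 0.000000, Gamma_tst = 0.000000, Gamma_ttt = 0.000000
  tau = 0.125000: gamma = (0.625000, 0.187500), gamma' = (1.000000, -0.500000); Gamma_sss = 0.000000, Gamma_sst = 0.000000, Gamma_stt = 0.000000, Gamma_tss = 0.000000, Gamma_tst = 0.000000, Gamma_ttt = 0.000000
  tau = 0.250000: gamma = (0.750000, 0.125000), gamma' = (1.000000, -0.500000); Gamma_sss = 0.000000, Gamma_sst = 0.000000, Gamma_stt = 0.000000, Gamma_tss = 0.000000, Gamma_tst = 0.000000, Gamma_ttt = 0.000000
  tau = 0.375000: gamma = (0.875000, 0.062500), gamma' = (1.000000, -0.500000); Gamma_sss = 0.000000, Gamma_sst = 0.000000, Gamma_stt = 0.000000, Gamma_tss = 0.000000, Gamma_tst = 0.000000, Gamma_ttt = 0.000000
  tau = 0.500000: gamma = (1.000000, 0.000000), gamma' = (1.000000, -0.500000); Gamma_sss = 0.000000, Gamma_sst = 0.000000, Gamma_stt = 0.000000, Gamma_tss = 0.000000, Gamma_tst = 0.000000, Gamma_ttt = 0.000000
  tau = 0.625000: gamma = (1.125000, -0.062500), gamma' = (1.000000, -0.500000); Gamma_sss = 0.000000, Gamma_sst = 0.000000, Gamma_stt = 0.000000, Gamma_tss = 0.000000, Gamma_tst = 0.000000, Gamma_ttt = 0.000000
  tau = 0.750000: gamma = (1.250000, -0.125000), gamma' = (1.000000, -0.500000); Gamma_sss = 0.000000, Gamma_sst = 0.000000, Gamma_stt = 0.000000, Gamma_tss = 0.000000, Gamma_tst = 0.000000, Gamma_ttt = 0.000000
  tau = 0.875000: gamma = (1.375000, -0.187500), gamma' = (1.000000, -0.500000); Gamma_sss = 0.000000, Gamma_sst = 0.000000, Gamma_stt = 0.000000, Gamma_tss = 0.000000, Gamma_tst = 0.000000, Gamma_ttt = 0.000000
  tau = 1.000000: gamma = (1.500000, -0.250000), gamma' = (1.000000, -0.500000); Gamma_sss = 0.000000, Gamma_sst = 0.000000, Gamma_stt = 0.000000, Gamma_tss = 0.000000, Gamma_tst = 0.000000, Gamma_ttt = 0.000000
step 0: V^s = 0.1250, V^t = -0.5000
step 1: k1 = (0.000000, 0.000000), k2 = (0.000000, 0.000000), k3 = (0.000000, 0.000000), k4 = (0.000000, 0.000000); V <- V + (h/6)(k1 + 2k2 + 2k3 + k4): V^s = 0.1250, V^t = -0.5000
step 2: k1 = (0.000000, 0.000000), k2 = (0.000000, 0.000000), k3 = (0.000000, 0.000000), k4 = (0.000000, 0.000000); V <- V + (h/6)(k1 + 2k2 + 2k3 + k4): V^s = 0.1250, V^t = -0.5000
step 3: k1 = (0.000000, 0.000000), k2 = (0.000000, 0.000000), k3 = (0.000000, 0.000000), k4 = (0.000000, 0.000000); V <- V + (h/6)(k1 + 2k2 + 2k3 + k4): V^s = 0.1250, V^t = -0.5000
step 4: k1 = (0.000000, 0.000000), k2 = (0.000000, 0.000000), k3 = (0.000000, 0.000000), k4 = (0.000000, 0.000000); V <- V + (h/6)(k1 + 2k2 + 2k3 + k4): V^s = 0.1250, V^t = -0.5000


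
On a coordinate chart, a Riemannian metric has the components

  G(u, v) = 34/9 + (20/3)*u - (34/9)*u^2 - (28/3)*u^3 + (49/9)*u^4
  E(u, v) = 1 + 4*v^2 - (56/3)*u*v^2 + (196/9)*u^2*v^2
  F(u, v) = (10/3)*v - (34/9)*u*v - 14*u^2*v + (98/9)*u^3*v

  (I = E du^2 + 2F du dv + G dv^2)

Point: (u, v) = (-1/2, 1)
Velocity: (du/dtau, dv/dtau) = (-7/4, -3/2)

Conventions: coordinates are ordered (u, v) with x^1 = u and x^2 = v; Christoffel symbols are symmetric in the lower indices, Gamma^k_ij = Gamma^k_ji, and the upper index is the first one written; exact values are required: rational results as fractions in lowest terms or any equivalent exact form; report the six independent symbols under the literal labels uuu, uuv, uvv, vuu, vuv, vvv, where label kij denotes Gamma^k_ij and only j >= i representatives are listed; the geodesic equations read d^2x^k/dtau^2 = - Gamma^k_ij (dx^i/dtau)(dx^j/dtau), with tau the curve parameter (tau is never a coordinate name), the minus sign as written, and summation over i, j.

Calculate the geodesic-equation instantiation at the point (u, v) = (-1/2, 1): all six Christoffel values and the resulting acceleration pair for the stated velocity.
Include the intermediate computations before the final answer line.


E = 178/9, F = 13/36, G = 145/144 at the point
E_u = -364/9, E_v = 338/9, F_u = 331/18, F_v = 13/36, G_u = 13/18, G_v = 0
EG - F^2 = 2849/144;  g^inv = (144/2849) * [[145/144, -13/36], [-13/36, 178/9]]
first-kind symbols [ij,l] = (1/2)(d_i g_jl + d_j g_il - d_l g_ij): [uu,u] = E_u/2 = -182/9, [uu,v] = F_u - E_v/2 = -7/18, [uv,u] = E_v/2 = 169/9, [uv,v] = G_u/2 = 13/36, [vv,u] = F_v - G_u/2 = 0, [vv,v] = G_v/2 = 0
Gamma^u_ij = (G*[ij,u] - F*[ij,v])/(EG - F^2), Gamma^v_ij = (E*[ij,v] - F*[ij,u])/(EG - F^2)
Gamma_uuu = -416/407, Gamma_uuv = 2704/2849, Gamma_uvv = 0, Gamma_vuu = -8/407, Gamma_vuv = 52/2849, Gamma_vvv = 0
d^2u/dtau^2 = -(Gamma_uuu*(-7/4)^2 + 2*Gamma_uuv*(-7/4)*(-3/2) + Gamma_uvv*(-3/2)^2) = -754/407
d^2v/dtau^2 = -(Gamma_vuu*(-7/4)^2 + 2*Gamma_vuv*(-7/4)*(-3/2) + Gamma_vvv*(-3/2)^2) = -29/814

Answer: Gamma_uuu = -416/407, Gamma_uuv = 2704/2849, Gamma_uvv = 0, Gamma_vuu = -8/407, Gamma_vuv = 52/2849, Gamma_vvv = 0; accelerations (d^2u/dtau^2, d^2v/dtau^2) = (-754/407, -29/814)


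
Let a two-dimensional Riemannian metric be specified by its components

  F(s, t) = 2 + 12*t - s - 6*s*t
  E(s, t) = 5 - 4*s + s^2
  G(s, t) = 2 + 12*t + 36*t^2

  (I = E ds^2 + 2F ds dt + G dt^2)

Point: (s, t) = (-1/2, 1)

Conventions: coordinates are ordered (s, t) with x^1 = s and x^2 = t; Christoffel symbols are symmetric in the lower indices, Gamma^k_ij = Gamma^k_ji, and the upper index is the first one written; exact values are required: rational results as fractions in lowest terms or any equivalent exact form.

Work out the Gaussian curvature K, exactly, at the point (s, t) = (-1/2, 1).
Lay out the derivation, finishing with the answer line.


E = 29/4, F = 35/2, G = 50, EG - F^2 = 225/4 at the point
E_s = -5, E_t = 0, F_s = -7, F_t = 15, G_s = 0, G_t = 84
E_tt = 0, F_st = -6, G_ss = 0
By Brioschi, K is (det M1 - det M2) divided by (EG - F^2) squared.
M1 = [[-E_tt/2 + F_st - G_ss/2, E_s/2, F_s - E_t/2], [F_t - G_s/2, E, F], [G_t/2, F, G]] = [[-6, -5/2, -7], [15, 29/4, 35/2], [42, 35/2, 50]]; det M1 = -6
M2 = [[0, E_t/2, G_s/2], [E_t/2, E, F], [G_s/2, F, G]] = [[0, 0, 0], [0, 29/4, 35/2], [0, 35/2, 50]]; det M2 = 0
det M1 - det M2 = -6; K = -6 / (225/4)^2 = -32/16875

Answer: K = -32/16875


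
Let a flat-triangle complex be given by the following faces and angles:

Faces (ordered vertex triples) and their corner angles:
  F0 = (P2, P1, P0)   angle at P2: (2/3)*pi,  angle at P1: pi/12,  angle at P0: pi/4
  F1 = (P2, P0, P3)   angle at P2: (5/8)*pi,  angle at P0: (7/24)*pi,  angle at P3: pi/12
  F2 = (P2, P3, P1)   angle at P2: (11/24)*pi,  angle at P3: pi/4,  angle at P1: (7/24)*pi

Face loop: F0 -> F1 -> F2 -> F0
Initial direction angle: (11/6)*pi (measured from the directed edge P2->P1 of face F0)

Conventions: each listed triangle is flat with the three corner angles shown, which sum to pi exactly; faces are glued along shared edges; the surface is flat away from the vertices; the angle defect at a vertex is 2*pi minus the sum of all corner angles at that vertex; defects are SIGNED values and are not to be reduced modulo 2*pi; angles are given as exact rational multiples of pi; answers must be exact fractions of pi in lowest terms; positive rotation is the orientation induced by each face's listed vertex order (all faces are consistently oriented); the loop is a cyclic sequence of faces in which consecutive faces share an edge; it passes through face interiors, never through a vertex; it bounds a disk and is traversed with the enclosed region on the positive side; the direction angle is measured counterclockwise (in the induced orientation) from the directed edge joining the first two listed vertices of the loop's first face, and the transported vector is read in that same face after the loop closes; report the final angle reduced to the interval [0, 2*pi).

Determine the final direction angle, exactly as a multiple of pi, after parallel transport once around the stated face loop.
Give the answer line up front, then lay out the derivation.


Answer: final direction angle = pi/12

enclosed vertex P2: corner angles sum to (7/4)*pi, defect = 2*pi - (7/4)*pi = pi/4
transport around the loop rotates by the sum of enclosed defects; add to the initial angle mod 2*pi
final angle = (11/6)*pi + pi/4 = pi/12 (mod 2*pi)


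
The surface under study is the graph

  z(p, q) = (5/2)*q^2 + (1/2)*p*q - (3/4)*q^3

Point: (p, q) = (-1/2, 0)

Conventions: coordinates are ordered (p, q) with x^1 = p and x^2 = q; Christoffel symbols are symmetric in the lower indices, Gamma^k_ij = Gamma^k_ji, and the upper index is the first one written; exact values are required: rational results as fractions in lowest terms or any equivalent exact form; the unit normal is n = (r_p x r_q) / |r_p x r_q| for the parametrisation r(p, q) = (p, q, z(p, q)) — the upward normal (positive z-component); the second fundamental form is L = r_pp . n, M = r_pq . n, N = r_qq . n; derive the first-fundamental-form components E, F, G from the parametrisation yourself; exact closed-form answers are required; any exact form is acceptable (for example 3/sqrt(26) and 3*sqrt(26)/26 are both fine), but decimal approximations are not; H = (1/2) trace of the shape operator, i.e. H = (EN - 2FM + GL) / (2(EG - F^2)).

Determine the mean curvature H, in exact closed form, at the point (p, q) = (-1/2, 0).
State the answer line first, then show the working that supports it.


Answer: H = 160*sqrt(17)/289

z_p = 0, z_q = -1/4, z_pp = 0, z_pq = 1/2, z_qq = 5
E = 1, F = 0, G = 17/16; answer radicand W^2 = 17/16
unnormalised second-form numerators: l = 0, m = 1/2, n = 5; L = l/sqrt(17/16), and similarly M = m/sqrt(W^2), N = n/sqrt(W^2)
H = (E*n - 2*F*m + G*l) / (2*(EG - F^2)*sqrt(W^2)); E*n - 2*F*m + G*l = 5, EG - F^2 = 17/16, so H = (40/17)/sqrt(17/16)


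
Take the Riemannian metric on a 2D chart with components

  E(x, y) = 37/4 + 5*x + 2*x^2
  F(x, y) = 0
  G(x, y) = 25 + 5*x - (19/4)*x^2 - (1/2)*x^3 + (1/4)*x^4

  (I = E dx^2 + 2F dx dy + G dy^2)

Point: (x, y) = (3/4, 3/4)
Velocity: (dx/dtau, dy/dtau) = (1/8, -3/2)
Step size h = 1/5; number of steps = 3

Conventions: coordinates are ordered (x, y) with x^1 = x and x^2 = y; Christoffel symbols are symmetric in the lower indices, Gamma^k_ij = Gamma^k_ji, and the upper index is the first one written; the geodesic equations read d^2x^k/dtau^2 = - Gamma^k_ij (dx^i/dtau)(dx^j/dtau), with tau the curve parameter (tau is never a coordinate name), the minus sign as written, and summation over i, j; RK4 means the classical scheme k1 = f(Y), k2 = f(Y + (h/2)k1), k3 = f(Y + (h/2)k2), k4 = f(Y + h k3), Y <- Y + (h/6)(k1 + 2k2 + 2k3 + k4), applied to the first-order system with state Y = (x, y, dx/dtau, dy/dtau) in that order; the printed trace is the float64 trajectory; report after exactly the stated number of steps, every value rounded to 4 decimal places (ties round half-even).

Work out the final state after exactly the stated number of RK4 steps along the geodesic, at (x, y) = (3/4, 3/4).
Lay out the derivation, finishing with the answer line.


f(Y) = (dx/dtau, dy/dtau, -Gamma^x_ij Y'^i Y'^j, -Gamma^y_ij Y'^i Y'^j) with the Gammas evaluated at the stage position; h = 0.200000; intermediate values shown to 6 dp
step 0: x = 0.7500, y = 0.7500, dx/dtau = 0.1250, dy/dtau = -1.5000
step 1:
  k1: at (x, y) = (0.750000, 0.750000), (dx/dtau, dy/dtau) = (0.125000, -1.500000); Gamma_xxx = 0.283186, Gamma_xxy = 0.000000, Gamma_xyy = 0.090155, Gamma_yxx = 0.000000, Gamma_yxy = -0.049080, Gamma_yyy = 0.000000; k1 = (0.125000, -1.500000, -0.207273, -0.018405)
  k2: at (x, y) = (0.762500, 0.600000), (dx/dtau, dy/dtau) = (0.104273, -1.501840); Gamma_xxx = 0.282946, Gamma_xxy = 0.000000, Gamma_xyy = 0.093936, Gamma_yxx = 0.000000, Gamma_yxy = -0.051566, Gamma_yyy = 0.000000; k2 = (0.104273, -1.501840, -0.214951, -0.016151)
  k3: at (x, y) = (0.760427, 0.599816), (dx/dtau, dy/dtau) = (0.103505, -1.501615); Gamma_xxx = 0.282987, Gamma_xxy = 0.000000, Gamma_xyy = 0.093314, Gamma_yxx = 0.000000, Gamma_yxy = -0.051154, Gamma_yyy = 0.000000; k3 = (0.103505, -1.501615, -0.213440, -0.015901)
  k4: at (x, y) = (0.770701, 0.449677), (dx/dtau, dy/dtau) = (0.082312, -1.503180); Gamma_xxx = 0.282784, Gamma_xxy = 0.000000, Gamma_xyy = 0.096381, Gamma_yxx = 0.000000, Gamma_yxy = -0.053200, Gamma_yyy = 0.000000; k4 = (0.082312, -1.503180, -0.219693, -0.013165)
  Y <- Y + (h/6)(k1 + 2k2 + 2k3 + k4): x = 0.7708, y = 0.4497, dx/dtau = 0.0822, dy/dtau = -1.5032
step 2:
  k1: at (x, y) = (0.770762, 0.449664), (dx/dtau, dy/dtau) = (0.082208, -1.503189); Gamma_xxx = 0.282783, Gamma_xxy = 0.000000, Gamma_xyy = 0.096399, Gamma_yxx = 0.000000, Gamma_yxy = -0.053212, Gamma_yyy = 0.000000; k1 = (0.082208, -1.503189, -0.219732, -0.013151)
  k2: at (x, y) = (0.778983, 0.299345), (dx/dtau, dy/dtau) = (0.060235, -1.504504); Gamma_xxx = 0.282617, Gamma_xxy = 0.000000, Gamma_xyy = 0.098821, Gamma_yxx = 0.000000, Gamma_yxy = -0.054852, Gamma_yyy = 0.000000; k2 = (0.060235, -1.504504, -0.224711, -0.009942)
  k3: at (x, y) = (0.776786, 0.299213), (dx/dtau, dy/dtau) = (0.059737, -1.504183); Gamma_xxx = 0.282662, Gamma_xxy = 0.000000, Gamma_xyy = 0.098177, Gamma_yxx = 0.000000, Gamma_yxy = -0.054414, Gamma_yyy = 0.000000; k3 = (0.059737, -1.504183, -0.223140, -0.009779)
  k4: at (x, y) = (0.782710, 0.148827), (dx/dtau, dy/dtau) = (0.037580, -1.505145); Gamma_xxx = 0.282540, Gamma_xxy = 0.000000, Gamma_xyy = 0.099910, Gamma_yxx = 0.000000, Gamma_yxy = -0.055596, Gamma_yyy = 0.000000; k4 = (0.037580, -1.505145, -0.226742, -0.006289)
  Y <- Y + (h/6)(k1 + 2k2 + 2k3 + k4): x = 0.7828, y = 0.1488, dx/dtau = 0.0375, dy/dtau = -1.5052
step 3:
  k1: at (x, y) = (0.782753, 0.148807), (dx/dtau, dy/dtau) = (0.037469, -1.505152); Gamma_xxx = 0.282539, Gamma_xxy = 0.000000, Gamma_xyy = 0.099923, Gamma_yxx = 0.000000, Gamma_yxy = -0.055605, Gamma_yyy = 0.000000; k1 = (0.037469, -1.505152, -0.226770, -0.006272)
  k2: at (x, y) = (0.786500, -0.001709), (dx/dtau, dy/dtau) = (0.014792, -1.505779); Gamma_xxx = 0.282461, Gamma_xxy = 0.000000, Gamma_xyy = 0.101012, Gamma_yxx = 0.000000, Gamma_yxy = -0.056354, Gamma_yyy = 0.000000; k2 = (0.014792, -1.505779, -0.229093, -0.002510)
  k3: at (x, y) = (0.784233, -0.001771), (dx/dtau, dy/dtau) = (0.014560, -1.505403); Gamma_xxx = 0.282509, Gamma_xxy = 0.000000, Gamma_xyy = 0.100353, Gamma_yxx = 0.000000, Gamma_yxy = -0.055901, Gamma_yyy = 0.000000; k3 = (0.014560, -1.505403, -0.227485, -0.002451)
  k4: at (x, y) = (0.785665, -0.152274), (dx/dtau, dy/dtau) = (-0.008028, -1.505642); Gamma_xxx = 0.282479, Gamma_xxy = 0.000000, Gamma_xyy = 0.100770, Gamma_yxx = 0.000000, Gamma_yxy = -0.056187, Gamma_yyy = 0.000000; k4 = (-0.008028, -1.505642, -0.228459, 0.001358)
  Y <- Y + (h/6)(k1 + 2k2 + 2k3 + k4): x = 0.7857, y = -0.1523, dx/dtau = -0.0081, dy/dtau = -1.5056

Answer: x = 0.7857, y = -0.1523, dx/dtau = -0.0081, dy/dtau = -1.5056


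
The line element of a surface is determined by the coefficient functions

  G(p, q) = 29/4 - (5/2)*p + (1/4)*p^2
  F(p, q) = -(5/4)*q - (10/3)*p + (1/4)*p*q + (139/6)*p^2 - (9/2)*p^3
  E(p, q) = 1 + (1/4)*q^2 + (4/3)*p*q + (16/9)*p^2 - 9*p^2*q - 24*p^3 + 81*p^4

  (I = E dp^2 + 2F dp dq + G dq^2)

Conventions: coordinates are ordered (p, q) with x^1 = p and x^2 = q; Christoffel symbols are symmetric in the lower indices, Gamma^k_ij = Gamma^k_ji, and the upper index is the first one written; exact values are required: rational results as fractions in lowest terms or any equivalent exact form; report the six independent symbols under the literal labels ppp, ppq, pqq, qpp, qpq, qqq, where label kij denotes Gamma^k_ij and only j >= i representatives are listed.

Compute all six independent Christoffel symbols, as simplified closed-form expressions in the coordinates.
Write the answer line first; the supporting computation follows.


Answer: Gamma_ppp = (5832*p^3 - 1296*p^2 - 324*p*q + 64*p + 24*q)/(2916*p^4 - 864*p^3 - 324*p^2*q + 73*p^2 + 48*p*q - 90*p + 9*q^2 + 261), Gamma_ppq = (-162*p^2 + 24*p + 9*q)/(2916*p^4 - 864*p^3 - 324*p^2*q + 73*p^2 + 48*p*q - 90*p + 9*q^2 + 261), Gamma_pqq = 0, Gamma_qpp = (-324*p^2 + 1644*p - 120)/(2916*p^4 - 864*p^3 - 324*p^2*q + 73*p^2 + 48*p*q - 90*p + 9*q^2 + 261), Gamma_qpq = (9*p - 45)/(2916*p^4 - 864*p^3 - 324*p^2*q + 73*p^2 + 48*p*q - 90*p + 9*q^2 + 261), Gamma_qqq = 0

E = 1 + (1/4)*q^2 + (4/3)*p*q + (16/9)*p^2 - 9*p^2*q - 24*p^3 + 81*p^4; F = -(5/4)*q - (10/3)*p + (1/4)*p*q + (139/6)*p^2 - (9/2)*p^3; G = 29/4 - (5/2)*p + (1/4)*p^2
Gamma^k_ij = (1/2) g^{kl} (d_i g_jl + d_j g_il - d_l g_ij), with g^inv = (1/(EG-F^2)) [[G, -F], [-F, E]]
first partials: E_p = (4/3)*q + (32/9)*p - 18*p*q - 72*p^2 + 324*p^3, E_q = (1/2)*q + (4/3)*p - 9*p^2, F_p = -10/3 + (1/4)*q + (139/3)*p - (27/2)*p^2, F_q = -5/4 + (1/4)*p, G_p = -5/2 + (1/2)*p, G_q = 0
D = EG - F^2 = 29/4 - (5/2)*p + (1/4)*q^2 + (4/3)*p*q + (73/36)*p^2 - 9*p^2*q - 24*p^3 + 81*p^4
expanded: Gamma^p_pp = (G E_p - 2F F_p + F E_q)/(2D), Gamma^p_pq = (G E_q - F G_p)/(2D), Gamma^p_qq = (2G F_q - G G_p - F G_q)/(2D), Gamma^q_pp = (2E F_p - E E_q - F E_p)/(2D), Gamma^q_pq = (E G_p - F E_q)/(2D), Gamma^q_qq = (E G_q - 2F F_q + F G_p)/(2D); substitute and cancel common factors


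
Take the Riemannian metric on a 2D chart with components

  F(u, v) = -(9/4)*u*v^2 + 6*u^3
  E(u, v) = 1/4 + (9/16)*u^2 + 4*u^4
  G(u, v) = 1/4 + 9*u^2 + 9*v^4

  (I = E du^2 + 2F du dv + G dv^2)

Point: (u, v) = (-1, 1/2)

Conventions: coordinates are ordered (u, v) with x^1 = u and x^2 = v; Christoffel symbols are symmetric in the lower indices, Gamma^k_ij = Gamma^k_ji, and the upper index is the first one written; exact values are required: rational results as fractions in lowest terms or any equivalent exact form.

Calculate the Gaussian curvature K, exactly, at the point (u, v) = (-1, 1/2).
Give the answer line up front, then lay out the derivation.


Answer: K = -14688/319225

E = 77/16, F = -87/16, G = 157/16, EG - F^2 = 565/32 at the point
E_u = -137/8, E_v = 0, F_u = 279/16, F_v = 9/4, G_u = -18, G_v = 9/2
E_vv = 0, F_uv = -9/4, G_uu = 18
The intrinsic route: Brioschi's K = (det M1 - det M2)/(EG - F^2)^2.
M1 = [[-E_vv/2 + F_uv - G_uu/2, E_u/2, F_u - E_v/2], [F_v - G_u/2, E, F], [G_v/2, F, G]] = [[-45/4, -137/16, 279/16], [45/4, 77/16, -87/16], [9/4, -87/16, 157/16]]; det M1 = -12933/32
M2 = [[0, E_v/2, G_u/2], [E_v/2, E, F], [G_u/2, F, G]] = [[0, 0, -9], [0, 77/16, -87/16], [-9, -87/16, 157/16]]; det M2 = -6237/16
det M1 - det M2 = -459/32; K = -459/32 / (565/32)^2 = -14688/319225


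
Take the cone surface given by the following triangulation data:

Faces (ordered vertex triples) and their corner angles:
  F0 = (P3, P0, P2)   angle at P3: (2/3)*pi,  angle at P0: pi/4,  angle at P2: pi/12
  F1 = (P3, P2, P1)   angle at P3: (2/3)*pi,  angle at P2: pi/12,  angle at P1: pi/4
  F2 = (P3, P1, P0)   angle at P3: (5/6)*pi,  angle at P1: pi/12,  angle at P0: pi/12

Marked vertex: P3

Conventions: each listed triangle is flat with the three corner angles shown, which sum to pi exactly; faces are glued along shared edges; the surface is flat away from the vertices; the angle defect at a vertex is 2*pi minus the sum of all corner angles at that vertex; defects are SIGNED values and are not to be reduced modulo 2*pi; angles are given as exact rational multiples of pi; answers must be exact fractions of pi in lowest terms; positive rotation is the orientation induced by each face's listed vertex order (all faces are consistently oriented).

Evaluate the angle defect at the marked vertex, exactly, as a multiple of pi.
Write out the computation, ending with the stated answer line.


Sum of corner angles at P3: (13/6)*pi
defect = 2*pi - (13/6)*pi

Answer: defect(P3) = -pi/6


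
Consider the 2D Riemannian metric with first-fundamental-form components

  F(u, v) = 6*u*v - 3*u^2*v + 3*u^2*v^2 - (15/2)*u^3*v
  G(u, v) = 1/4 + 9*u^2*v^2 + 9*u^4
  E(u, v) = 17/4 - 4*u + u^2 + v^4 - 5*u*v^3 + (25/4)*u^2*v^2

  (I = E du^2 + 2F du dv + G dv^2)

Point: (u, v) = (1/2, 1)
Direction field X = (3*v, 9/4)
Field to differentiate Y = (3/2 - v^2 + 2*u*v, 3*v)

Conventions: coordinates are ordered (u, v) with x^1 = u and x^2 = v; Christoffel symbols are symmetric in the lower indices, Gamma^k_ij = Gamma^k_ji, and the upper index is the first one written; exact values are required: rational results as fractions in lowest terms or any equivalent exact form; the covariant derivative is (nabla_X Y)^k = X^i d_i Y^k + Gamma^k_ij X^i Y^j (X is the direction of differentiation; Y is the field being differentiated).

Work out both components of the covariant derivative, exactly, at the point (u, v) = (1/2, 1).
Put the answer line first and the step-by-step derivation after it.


Answer: (nabla_X Y)^u = -26349/320, (nabla_X Y)^v = 31293/320

E = 41/16, F = 33/16, G = 49/16 at the point
E_u = -7/4, E_v = -3/8, F_u = 3/8, F_v = 45/16, G_u = 27/2, G_v = 9/2
EG - F^2 = 115/32;  g^inv = (32/115) * [[49/16, -33/16], [-33/16, 41/16]]
first-kind symbols [ij,l] = (1/2)(d_i g_jl + d_j g_il - d_l g_ij): [uu,u] = E_u/2 = -7/8, [uu,v] = F_u - E_v/2 = 9/16, [uv,u] = E_v/2 = -3/16, [uv,v] = G_u/2 = 27/4, [vv,u] = F_v - G_u/2 = -63/16, [vv,v] = G_v/2 = 9/4
Gamma^u_ij = (G*[ij,u] - F*[ij,v])/(EG - F^2), Gamma^v_ij = (E*[ij,v] - F*[ij,u])/(EG - F^2)
Gamma_uuu = -983/920, Gamma_uuv = -3711/920, Gamma_uvv = -855/184, Gamma_vuu = 831/920, Gamma_vuv = 4527/920, Gamma_vvv = 711/184
X = (3, 9/4), Y = (3/2, 3) at the point


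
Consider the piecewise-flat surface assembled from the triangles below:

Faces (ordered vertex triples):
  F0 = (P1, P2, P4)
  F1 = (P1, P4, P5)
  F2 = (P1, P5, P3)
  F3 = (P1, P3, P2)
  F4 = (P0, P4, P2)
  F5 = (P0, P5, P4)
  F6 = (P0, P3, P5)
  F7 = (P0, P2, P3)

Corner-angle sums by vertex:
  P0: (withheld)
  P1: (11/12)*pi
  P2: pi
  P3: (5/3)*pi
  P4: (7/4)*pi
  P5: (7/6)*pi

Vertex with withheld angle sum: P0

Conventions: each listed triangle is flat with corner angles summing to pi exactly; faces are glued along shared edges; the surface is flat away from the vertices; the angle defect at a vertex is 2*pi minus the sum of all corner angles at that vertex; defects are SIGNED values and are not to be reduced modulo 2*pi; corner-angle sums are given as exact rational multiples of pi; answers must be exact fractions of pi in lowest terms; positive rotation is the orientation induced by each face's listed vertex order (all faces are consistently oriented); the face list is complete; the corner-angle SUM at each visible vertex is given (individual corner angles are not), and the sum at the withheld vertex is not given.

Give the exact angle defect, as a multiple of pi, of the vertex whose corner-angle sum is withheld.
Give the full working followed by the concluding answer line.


V = 6, E = 12, F = 8; chi = V - E + F = 2
Gauss-Bonnet: total defect = 2*pi*chi = 4*pi; visible defects sum to (7/2)*pi

Answer: defect(P0) = pi/2


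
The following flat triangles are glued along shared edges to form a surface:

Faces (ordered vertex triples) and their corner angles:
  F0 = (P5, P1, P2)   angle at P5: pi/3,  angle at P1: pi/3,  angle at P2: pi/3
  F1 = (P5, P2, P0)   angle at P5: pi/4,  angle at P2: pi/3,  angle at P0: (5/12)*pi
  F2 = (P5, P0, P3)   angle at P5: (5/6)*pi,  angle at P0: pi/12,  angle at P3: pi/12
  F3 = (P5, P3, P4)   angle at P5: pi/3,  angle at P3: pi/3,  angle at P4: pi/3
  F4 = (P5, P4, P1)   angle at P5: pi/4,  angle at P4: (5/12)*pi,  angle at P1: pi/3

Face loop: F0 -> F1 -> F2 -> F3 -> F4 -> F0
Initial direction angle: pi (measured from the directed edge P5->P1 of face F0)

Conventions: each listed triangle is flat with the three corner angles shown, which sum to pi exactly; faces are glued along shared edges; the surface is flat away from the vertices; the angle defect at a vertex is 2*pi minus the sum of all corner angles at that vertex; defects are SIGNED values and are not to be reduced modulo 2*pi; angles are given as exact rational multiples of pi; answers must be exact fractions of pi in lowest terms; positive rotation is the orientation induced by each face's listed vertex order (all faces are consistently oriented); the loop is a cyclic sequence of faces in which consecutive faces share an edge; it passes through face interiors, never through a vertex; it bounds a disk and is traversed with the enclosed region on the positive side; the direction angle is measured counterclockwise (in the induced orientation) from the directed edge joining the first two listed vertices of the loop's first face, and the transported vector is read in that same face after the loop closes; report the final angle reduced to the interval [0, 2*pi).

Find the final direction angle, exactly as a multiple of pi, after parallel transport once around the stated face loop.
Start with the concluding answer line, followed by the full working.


Answer: final direction angle = pi

enclosed vertex P5: corner angles sum to 2*pi, defect = 2*pi - 2*pi = 0
summing the enclosed defects onto the initial angle, mod 2*pi in the induced orientation:
final angle = pi + 0 = pi (mod 2*pi)
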